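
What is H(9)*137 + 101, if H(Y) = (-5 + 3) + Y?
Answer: 1060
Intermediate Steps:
H(Y) = -2 + Y
H(9)*137 + 101 = (-2 + 9)*137 + 101 = 7*137 + 101 = 959 + 101 = 1060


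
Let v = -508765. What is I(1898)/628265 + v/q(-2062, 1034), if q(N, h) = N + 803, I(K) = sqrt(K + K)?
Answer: 508765/1259 + 2*sqrt(949)/628265 ≈ 404.10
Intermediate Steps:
I(K) = sqrt(2)*sqrt(K) (I(K) = sqrt(2*K) = sqrt(2)*sqrt(K))
q(N, h) = 803 + N
I(1898)/628265 + v/q(-2062, 1034) = (sqrt(2)*sqrt(1898))/628265 - 508765/(803 - 2062) = (2*sqrt(949))*(1/628265) - 508765/(-1259) = 2*sqrt(949)/628265 - 508765*(-1/1259) = 2*sqrt(949)/628265 + 508765/1259 = 508765/1259 + 2*sqrt(949)/628265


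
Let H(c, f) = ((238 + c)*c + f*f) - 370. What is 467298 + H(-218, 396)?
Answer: 619384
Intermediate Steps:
H(c, f) = -370 + f² + c*(238 + c) (H(c, f) = (c*(238 + c) + f²) - 370 = (f² + c*(238 + c)) - 370 = -370 + f² + c*(238 + c))
467298 + H(-218, 396) = 467298 + (-370 + (-218)² + 396² + 238*(-218)) = 467298 + (-370 + 47524 + 156816 - 51884) = 467298 + 152086 = 619384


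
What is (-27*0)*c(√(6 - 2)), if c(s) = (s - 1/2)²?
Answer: 0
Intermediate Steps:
c(s) = (-½ + s)² (c(s) = (s - 1*½)² = (s - ½)² = (-½ + s)²)
(-27*0)*c(√(6 - 2)) = (-27*0)*((-1 + 2*√(6 - 2))²/4) = 0*((-1 + 2*√4)²/4) = 0*((-1 + 2*2)²/4) = 0*((-1 + 4)²/4) = 0*((¼)*3²) = 0*((¼)*9) = 0*(9/4) = 0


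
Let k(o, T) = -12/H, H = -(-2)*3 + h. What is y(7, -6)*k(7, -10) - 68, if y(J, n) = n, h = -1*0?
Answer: -56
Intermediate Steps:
h = 0
H = 6 (H = -(-2)*3 + 0 = -1*(-6) + 0 = 6 + 0 = 6)
k(o, T) = -2 (k(o, T) = -12/6 = -12*1/6 = -2)
y(7, -6)*k(7, -10) - 68 = -6*(-2) - 68 = 12 - 68 = -56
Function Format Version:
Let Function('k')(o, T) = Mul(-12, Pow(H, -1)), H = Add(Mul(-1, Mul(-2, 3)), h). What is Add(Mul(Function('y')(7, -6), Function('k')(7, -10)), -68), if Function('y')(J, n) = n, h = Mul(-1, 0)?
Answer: -56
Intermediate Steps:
h = 0
H = 6 (H = Add(Mul(-1, Mul(-2, 3)), 0) = Add(Mul(-1, -6), 0) = Add(6, 0) = 6)
Function('k')(o, T) = -2 (Function('k')(o, T) = Mul(-12, Pow(6, -1)) = Mul(-12, Rational(1, 6)) = -2)
Add(Mul(Function('y')(7, -6), Function('k')(7, -10)), -68) = Add(Mul(-6, -2), -68) = Add(12, -68) = -56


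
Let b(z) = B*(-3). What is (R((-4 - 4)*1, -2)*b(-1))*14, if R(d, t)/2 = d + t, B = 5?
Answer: 4200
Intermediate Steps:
b(z) = -15 (b(z) = 5*(-3) = -15)
R(d, t) = 2*d + 2*t (R(d, t) = 2*(d + t) = 2*d + 2*t)
(R((-4 - 4)*1, -2)*b(-1))*14 = ((2*((-4 - 4)*1) + 2*(-2))*(-15))*14 = ((2*(-8*1) - 4)*(-15))*14 = ((2*(-8) - 4)*(-15))*14 = ((-16 - 4)*(-15))*14 = -20*(-15)*14 = 300*14 = 4200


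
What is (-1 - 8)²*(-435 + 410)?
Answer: -2025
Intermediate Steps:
(-1 - 8)²*(-435 + 410) = (-9)²*(-25) = 81*(-25) = -2025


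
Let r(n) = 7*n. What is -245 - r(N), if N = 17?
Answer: -364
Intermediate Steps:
-245 - r(N) = -245 - 7*17 = -245 - 1*119 = -245 - 119 = -364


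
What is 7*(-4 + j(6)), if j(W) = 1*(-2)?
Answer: -42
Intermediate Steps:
j(W) = -2
7*(-4 + j(6)) = 7*(-4 - 2) = 7*(-6) = -42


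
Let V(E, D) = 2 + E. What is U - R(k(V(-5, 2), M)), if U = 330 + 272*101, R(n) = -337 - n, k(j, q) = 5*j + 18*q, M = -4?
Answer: 28052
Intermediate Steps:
U = 27802 (U = 330 + 27472 = 27802)
U - R(k(V(-5, 2), M)) = 27802 - (-337 - (5*(2 - 5) + 18*(-4))) = 27802 - (-337 - (5*(-3) - 72)) = 27802 - (-337 - (-15 - 72)) = 27802 - (-337 - 1*(-87)) = 27802 - (-337 + 87) = 27802 - 1*(-250) = 27802 + 250 = 28052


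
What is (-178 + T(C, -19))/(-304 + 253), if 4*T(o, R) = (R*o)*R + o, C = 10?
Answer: -727/51 ≈ -14.255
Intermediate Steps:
T(o, R) = o/4 + o*R²/4 (T(o, R) = ((R*o)*R + o)/4 = (o*R² + o)/4 = (o + o*R²)/4 = o/4 + o*R²/4)
(-178 + T(C, -19))/(-304 + 253) = (-178 + (¼)*10*(1 + (-19)²))/(-304 + 253) = (-178 + (¼)*10*(1 + 361))/(-51) = (-178 + (¼)*10*362)*(-1/51) = (-178 + 905)*(-1/51) = 727*(-1/51) = -727/51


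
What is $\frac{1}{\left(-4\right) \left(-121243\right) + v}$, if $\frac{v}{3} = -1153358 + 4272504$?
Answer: $\frac{1}{9842410} \approx 1.016 \cdot 10^{-7}$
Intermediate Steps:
$v = 9357438$ ($v = 3 \left(-1153358 + 4272504\right) = 3 \cdot 3119146 = 9357438$)
$\frac{1}{\left(-4\right) \left(-121243\right) + v} = \frac{1}{\left(-4\right) \left(-121243\right) + 9357438} = \frac{1}{484972 + 9357438} = \frac{1}{9842410}$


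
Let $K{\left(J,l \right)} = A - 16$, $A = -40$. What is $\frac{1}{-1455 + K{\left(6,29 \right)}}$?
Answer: $- \frac{1}{1511} \approx -0.00066181$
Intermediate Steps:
$K{\left(J,l \right)} = -56$ ($K{\left(J,l \right)} = -40 - 16 = -56$)
$\frac{1}{-1455 + K{\left(6,29 \right)}} = \frac{1}{-1455 - 56} = \frac{1}{-1511} = - \frac{1}{1511}$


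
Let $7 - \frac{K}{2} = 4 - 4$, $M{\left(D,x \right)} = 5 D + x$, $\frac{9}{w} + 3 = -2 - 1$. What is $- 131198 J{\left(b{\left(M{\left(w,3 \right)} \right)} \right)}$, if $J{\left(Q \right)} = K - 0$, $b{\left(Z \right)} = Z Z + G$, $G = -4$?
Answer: $-1836772$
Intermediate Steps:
$w = - \frac{3}{2}$ ($w = \frac{9}{-3 - 3} = \frac{9}{-6} = 9 \left(- \frac{1}{6}\right) = - \frac{3}{2} \approx -1.5$)
$M{\left(D,x \right)} = x + 5 D$
$b{\left(Z \right)} = -4 + Z^{2}$ ($b{\left(Z \right)} = Z Z - 4 = Z^{2} - 4 = -4 + Z^{2}$)
$K = 14$ ($K = 14 - 2 \left(4 - 4\right) = 14 - 0 = 14 + 0 = 14$)
$J{\left(Q \right)} = 14$ ($J{\left(Q \right)} = 14 - 0 = 14 + 0 = 14$)
$- 131198 J{\left(b{\left(M{\left(w,3 \right)} \right)} \right)} = \left(-131198\right) 14 = -1836772$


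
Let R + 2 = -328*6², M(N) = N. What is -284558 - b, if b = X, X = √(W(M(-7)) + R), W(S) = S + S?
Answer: -284558 - 4*I*√739 ≈ -2.8456e+5 - 108.74*I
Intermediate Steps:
R = -11810 (R = -2 - 328*6² = -2 - 328*36 = -2 - 11808 = -11810)
W(S) = 2*S
X = 4*I*√739 (X = √(2*(-7) - 11810) = √(-14 - 11810) = √(-11824) = 4*I*√739 ≈ 108.74*I)
b = 4*I*√739 ≈ 108.74*I
-284558 - b = -284558 - 4*I*√739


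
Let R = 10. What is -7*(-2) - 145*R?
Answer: -1436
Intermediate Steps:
-7*(-2) - 145*R = -7*(-2) - 145*10 = 14 - 1450 = -1436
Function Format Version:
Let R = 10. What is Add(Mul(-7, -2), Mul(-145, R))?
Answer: -1436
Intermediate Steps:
Add(Mul(-7, -2), Mul(-145, R)) = Add(Mul(-7, -2), Mul(-145, 10)) = Add(14, -1450) = -1436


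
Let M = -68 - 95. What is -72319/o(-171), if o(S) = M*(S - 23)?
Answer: -72319/31622 ≈ -2.2870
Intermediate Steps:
M = -163
o(S) = 3749 - 163*S (o(S) = -163*(S - 23) = -163*(-23 + S) = 3749 - 163*S)
-72319/o(-171) = -72319/(3749 - 163*(-171)) = -72319/(3749 + 27873) = -72319/31622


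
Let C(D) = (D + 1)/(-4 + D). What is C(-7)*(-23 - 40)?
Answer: -378/11 ≈ -34.364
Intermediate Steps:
C(D) = (1 + D)/(-4 + D)
C(-7)*(-23 - 40) = ((1 - 7)/(-4 - 7))*(-23 - 40) = (-6/(-11))*(-63) = -1/11*(-6)*(-63) = (6/11)*(-63) = -378/11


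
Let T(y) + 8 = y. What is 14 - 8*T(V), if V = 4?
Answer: 46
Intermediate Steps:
T(y) = -8 + y
14 - 8*T(V) = 14 - 8*(-8 + 4) = 14 - 8*(-4) = 14 + 32 = 46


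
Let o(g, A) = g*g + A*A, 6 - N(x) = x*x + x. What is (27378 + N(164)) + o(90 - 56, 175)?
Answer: 32105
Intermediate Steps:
N(x) = 6 - x - x² (N(x) = 6 - (x*x + x) = 6 - (x² + x) = 6 - (x + x²) = 6 + (-x - x²) = 6 - x - x²)
o(g, A) = A² + g² (o(g, A) = g² + A² = A² + g²)
(27378 + N(164)) + o(90 - 56, 175) = (27378 + (6 - 1*164 - 1*164²)) + (175² + (90 - 56)²) = (27378 + (6 - 164 - 1*26896)) + (30625 + 34²) = (27378 + (6 - 164 - 26896)) + (30625 + 1156) = (27378 - 27054) + 31781 = 324 + 31781 = 32105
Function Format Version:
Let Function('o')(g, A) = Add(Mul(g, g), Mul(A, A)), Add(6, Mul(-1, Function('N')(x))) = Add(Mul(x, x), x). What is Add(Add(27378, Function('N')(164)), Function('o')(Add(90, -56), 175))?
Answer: 32105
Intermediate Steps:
Function('N')(x) = Add(6, Mul(-1, x), Mul(-1, Pow(x, 2))) (Function('N')(x) = Add(6, Mul(-1, Add(Mul(x, x), x))) = Add(6, Mul(-1, Add(Pow(x, 2), x))) = Add(6, Mul(-1, Add(x, Pow(x, 2)))) = Add(6, Add(Mul(-1, x), Mul(-1, Pow(x, 2)))) = Add(6, Mul(-1, x), Mul(-1, Pow(x, 2))))
Function('o')(g, A) = Add(Pow(A, 2), Pow(g, 2)) (Function('o')(g, A) = Add(Pow(g, 2), Pow(A, 2)) = Add(Pow(A, 2), Pow(g, 2)))
Add(Add(27378, Function('N')(164)), Function('o')(Add(90, -56), 175)) = Add(Add(27378, Add(6, Mul(-1, 164), Mul(-1, Pow(164, 2)))), Add(Pow(175, 2), Pow(Add(90, -56), 2))) = Add(Add(27378, Add(6, -164, Mul(-1, 26896))), Add(30625, Pow(34, 2))) = Add(Add(27378, Add(6, -164, -26896)), Add(30625, 1156)) = Add(Add(27378, -27054), 31781) = Add(324, 31781) = 32105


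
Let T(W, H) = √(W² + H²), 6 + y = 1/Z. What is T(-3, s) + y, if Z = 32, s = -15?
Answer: -191/32 + 3*√26 ≈ 9.3283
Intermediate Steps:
y = -191/32 (y = -6 + 1/32 = -191/32 ≈ -5.9688)
T(W, H) = √(H² + W²)
T(-3, s) + y = √((-15)² + (-3)²) - 191/32 = √(225 + 9) - 191/32 = √234 - 191/32 = 3*√26 - 191/32 = -191/32 + 3*√26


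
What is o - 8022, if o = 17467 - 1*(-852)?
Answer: 10297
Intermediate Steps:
o = 18319 (o = 17467 + 852 = 18319)
o - 8022 = 18319 - 8022 = 10297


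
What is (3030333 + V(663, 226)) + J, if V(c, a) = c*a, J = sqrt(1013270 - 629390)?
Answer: 3180171 + 2*sqrt(95970) ≈ 3.1808e+6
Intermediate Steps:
J = 2*sqrt(95970) (J = sqrt(383880) = 2*sqrt(95970) ≈ 619.58)
V(c, a) = a*c
(3030333 + V(663, 226)) + J = (3030333 + 226*663) + 2*sqrt(95970) = (3030333 + 149838) + 2*sqrt(95970) = 3180171 + 2*sqrt(95970)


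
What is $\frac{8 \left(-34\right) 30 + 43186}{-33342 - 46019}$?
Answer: $- \frac{35026}{79361} \approx -0.44135$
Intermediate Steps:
$\frac{8 \left(-34\right) 30 + 43186}{-33342 - 46019} = \frac{\left(-272\right) 30 + 43186}{-79361} = \left(-8160 + 43186\right) \left(- \frac{1}{79361}\right) = 35026 \left(- \frac{1}{79361}\right) = - \frac{35026}{79361}$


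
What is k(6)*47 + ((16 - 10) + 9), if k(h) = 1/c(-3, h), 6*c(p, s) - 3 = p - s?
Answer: -32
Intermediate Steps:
c(p, s) = 1/2 - s/6 + p/6 (c(p, s) = 1/2 + (p - s)/6 = 1/2 + (-s/6 + p/6) = 1/2 - s/6 + p/6)
k(h) = -6/h (k(h) = 1/(1/2 - h/6 + (1/6)*(-3)) = 1/(1/2 - h/6 - 1/2) = 1/(-h/6) = -6/h)
k(6)*47 + ((16 - 10) + 9) = -6/6*47 + ((16 - 10) + 9) = -6*1/6*47 + (6 + 9) = -1*47 + 15 = -47 + 15 = -32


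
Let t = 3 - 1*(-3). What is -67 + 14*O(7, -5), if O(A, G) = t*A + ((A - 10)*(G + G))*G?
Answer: -1579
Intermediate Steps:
t = 6 (t = 3 + 3 = 6)
O(A, G) = 6*A + 2*G²*(-10 + A) (O(A, G) = 6*A + ((A - 10)*(G + G))*G = 6*A + ((-10 + A)*(2*G))*G = 6*A + (2*G*(-10 + A))*G = 6*A + 2*G²*(-10 + A))
-67 + 14*O(7, -5) = -67 + 14*(-20*(-5)² + 6*7 + 2*7*(-5)²) = -67 + 14*(-20*25 + 42 + 2*7*25) = -67 + 14*(-500 + 42 + 350) = -67 + 14*(-108) = -67 - 1512 = -1579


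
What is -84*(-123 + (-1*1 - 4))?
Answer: 10752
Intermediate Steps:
-84*(-123 + (-1*1 - 4)) = -84*(-123 + (-1 - 4)) = -84*(-123 - 5) = -84*(-128) = 10752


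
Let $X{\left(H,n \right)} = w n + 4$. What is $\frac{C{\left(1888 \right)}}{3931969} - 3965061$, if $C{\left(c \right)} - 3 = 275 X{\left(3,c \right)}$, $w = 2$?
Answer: $- \frac{15590495895606}{3931969} \approx -3.9651 \cdot 10^{6}$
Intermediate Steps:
$X{\left(H,n \right)} = 4 + 2 n$ ($X{\left(H,n \right)} = 2 n + 4 = 4 + 2 n$)
$C{\left(c \right)} = 1103 + 550 c$ ($C{\left(c \right)} = 3 + 275 \left(4 + 2 c\right) = 3 + \left(1100 + 550 c\right) = 1103 + 550 c$)
$\frac{C{\left(1888 \right)}}{3931969} - 3965061 = \frac{1103 + 550 \cdot 1888}{3931969} - 3965061 = \left(1103 + 1038400\right) \frac{1}{3931969} - 3965061 = 1039503 \cdot \frac{1}{3931969} - 3965061 = \frac{1039503}{3931969} - 3965061 = - \frac{15590495895606}{3931969}$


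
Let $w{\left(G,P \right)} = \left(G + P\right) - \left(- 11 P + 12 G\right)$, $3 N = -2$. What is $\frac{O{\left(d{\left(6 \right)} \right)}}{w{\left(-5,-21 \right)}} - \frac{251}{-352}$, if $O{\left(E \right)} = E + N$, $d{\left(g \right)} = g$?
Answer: $\frac{142709}{208032} \approx 0.686$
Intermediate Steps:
$N = - \frac{2}{3}$ ($N = \frac{1}{3} \left(-2\right) = - \frac{2}{3} \approx -0.66667$)
$O{\left(E \right)} = - \frac{2}{3} + E$ ($O{\left(E \right)} = E - \frac{2}{3} = - \frac{2}{3} + E$)
$w{\left(G,P \right)} = - 11 G + 12 P$ ($w{\left(G,P \right)} = \left(G + P\right) - \left(- 11 P + 12 G\right) = - 11 G + 12 P$)
$\frac{O{\left(d{\left(6 \right)} \right)}}{w{\left(-5,-21 \right)}} - \frac{251}{-352} = \frac{- \frac{2}{3} + 6}{\left(-11\right) \left(-5\right) + 12 \left(-21\right)} - \frac{251}{-352} = \frac{16}{3 \left(55 - 252\right)} - - \frac{251}{352} = \frac{16}{3 \left(-197\right)} + \frac{251}{352} = \frac{16}{3} \left(- \frac{1}{197}\right) + \frac{251}{352} = - \frac{16}{591} + \frac{251}{352} = \frac{142709}{208032}$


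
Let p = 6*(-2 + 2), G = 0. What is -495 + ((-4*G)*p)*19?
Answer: -495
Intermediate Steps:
p = 0 (p = 6*0 = 0)
-495 + ((-4*G)*p)*19 = -495 + (-4*0*0)*19 = -495 + (0*0)*19 = -495 + 0*19 = -495 + 0 = -495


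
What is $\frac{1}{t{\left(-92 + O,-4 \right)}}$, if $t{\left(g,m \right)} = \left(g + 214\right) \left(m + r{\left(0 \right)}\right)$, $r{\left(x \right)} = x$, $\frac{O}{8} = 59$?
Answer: $- \frac{1}{2376} \approx -0.00042088$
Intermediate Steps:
$O = 472$ ($O = 8 \cdot 59 = 472$)
$t{\left(g,m \right)} = m \left(214 + g\right)$ ($t{\left(g,m \right)} = \left(g + 214\right) \left(m + 0\right) = \left(214 + g\right) m = m \left(214 + g\right)$)
$\frac{1}{t{\left(-92 + O,-4 \right)}} = \frac{1}{\left(-4\right) \left(214 + \left(-92 + 472\right)\right)} = \frac{1}{\left(-4\right) \left(214 + 380\right)} = \frac{1}{\left(-4\right) 594} = \frac{1}{-2376} = - \frac{1}{2376}$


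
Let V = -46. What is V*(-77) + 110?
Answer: 3652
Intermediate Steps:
V*(-77) + 110 = -46*(-77) + 110 = 3542 + 110 = 3652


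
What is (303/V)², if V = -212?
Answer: 91809/44944 ≈ 2.0427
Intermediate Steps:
(303/V)² = (303/(-212))² = (303*(-1/212))² = (-303/212)² = 91809/44944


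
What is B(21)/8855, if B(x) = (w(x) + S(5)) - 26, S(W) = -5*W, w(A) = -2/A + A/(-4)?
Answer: -4733/743820 ≈ -0.0063631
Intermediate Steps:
w(A) = -2/A - A/4 (w(A) = -2/A + A*(-¼) = -2/A - A/4)
B(x) = -51 - 2/x - x/4 (B(x) = ((-2/x - x/4) - 5*5) - 26 = ((-2/x - x/4) - 25) - 26 = (-25 - 2/x - x/4) - 26 = -51 - 2/x - x/4)
B(21)/8855 = (-51 - 2/21 - ¼*21)/8855 = (-51 - 2*1/21 - 21/4)*(1/8855) = (-51 - 2/21 - 21/4)*(1/8855) = -4733/84*1/8855 = -4733/743820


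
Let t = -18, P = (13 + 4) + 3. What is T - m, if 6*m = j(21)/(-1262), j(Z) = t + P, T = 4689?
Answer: 17752555/3786 ≈ 4689.0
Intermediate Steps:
P = 20 (P = 17 + 3 = 20)
j(Z) = 2 (j(Z) = -18 + 20 = 2)
m = -1/3786 (m = (2/(-1262))/6 = (2*(-1/1262))/6 = (⅙)*(-1/631) = -1/3786 ≈ -0.00026413)
T - m = 4689 - 1*(-1/3786) = 4689 + 1/3786 = 17752555/3786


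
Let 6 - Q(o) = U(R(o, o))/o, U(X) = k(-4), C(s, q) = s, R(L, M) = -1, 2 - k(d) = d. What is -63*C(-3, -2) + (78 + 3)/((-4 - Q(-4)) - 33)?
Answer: 16659/89 ≈ 187.18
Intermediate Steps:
k(d) = 2 - d
U(X) = 6 (U(X) = 2 - 1*(-4) = 2 + 4 = 6)
Q(o) = 6 - 6/o
-63*C(-3, -2) + (78 + 3)/((-4 - Q(-4)) - 33) = -63*(-3) + (78 + 3)/((-4 - (6 - 6/(-4))) - 33) = 189 + 81/((-4 - (6 - 6*(-¼))) - 33) = 189 + 81/((-4 - (6 + 3/2)) - 33) = 189 + 81/((-4 - 1*15/2) - 33) = 189 + 81/((-4 - 15/2) - 33) = 189 + 81/(-23/2 - 33) = 189 + 81/(-89/2) = 189 + 81*(-2/89) = 189 - 162/89 = 16659/89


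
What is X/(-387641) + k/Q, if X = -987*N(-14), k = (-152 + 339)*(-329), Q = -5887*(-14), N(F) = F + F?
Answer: -3732363013/4564085134 ≈ -0.81777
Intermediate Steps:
N(F) = 2*F
Q = 82418
k = -61523 (k = 187*(-329) = -61523)
X = 27636 (X = -1974*(-14) = -987*(-28) = 27636)
X/(-387641) + k/Q = 27636/(-387641) - 61523/82418 = 27636*(-1/387641) - 61523*1/82418 = -27636/387641 - 8789/11774 = -3732363013/4564085134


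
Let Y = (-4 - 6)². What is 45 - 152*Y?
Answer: -15155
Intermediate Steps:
Y = 100 (Y = (-10)² = 100)
45 - 152*Y = 45 - 152*100 = 45 - 15200 = -15155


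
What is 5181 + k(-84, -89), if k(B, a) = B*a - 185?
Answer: 12472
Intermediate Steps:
k(B, a) = -185 + B*a
5181 + k(-84, -89) = 5181 + (-185 - 84*(-89)) = 5181 + (-185 + 7476) = 5181 + 7291 = 12472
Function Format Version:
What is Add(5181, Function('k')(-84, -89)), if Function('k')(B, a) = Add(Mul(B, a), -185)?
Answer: 12472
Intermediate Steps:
Function('k')(B, a) = Add(-185, Mul(B, a))
Add(5181, Function('k')(-84, -89)) = Add(5181, Add(-185, Mul(-84, -89))) = Add(5181, Add(-185, 7476)) = Add(5181, 7291) = 12472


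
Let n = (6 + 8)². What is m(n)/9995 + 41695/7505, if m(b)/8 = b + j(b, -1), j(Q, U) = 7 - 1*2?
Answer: 85761913/15002495 ≈ 5.7165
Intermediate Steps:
n = 196 (n = 14² = 196)
j(Q, U) = 5 (j(Q, U) = 7 - 2 = 5)
m(b) = 40 + 8*b (m(b) = 8*(b + 5) = 8*(5 + b) = 40 + 8*b)
m(n)/9995 + 41695/7505 = (40 + 8*196)/9995 + 41695/7505 = (40 + 1568)*(1/9995) + 41695*(1/7505) = 1608*(1/9995) + 8339/1501 = 1608/9995 + 8339/1501 = 85761913/15002495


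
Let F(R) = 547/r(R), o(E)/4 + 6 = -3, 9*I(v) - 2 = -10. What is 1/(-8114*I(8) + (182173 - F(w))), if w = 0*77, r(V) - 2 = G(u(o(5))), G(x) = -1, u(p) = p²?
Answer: 9/1699546 ≈ 5.2955e-6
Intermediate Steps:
I(v) = -8/9 (I(v) = 2/9 + (⅑)*(-10) = 2/9 - 10/9 = -8/9)
o(E) = -36 (o(E) = -24 + 4*(-3) = -24 - 12 = -36)
r(V) = 1 (r(V) = 2 - 1 = 1)
w = 0
F(R) = 547 (F(R) = 547/1 = 547*1 = 547)
1/(-8114*I(8) + (182173 - F(w))) = 1/(-8114*(-8/9) + (182173 - 1*547)) = 1/(64912/9 + (182173 - 547)) = 1/(64912/9 + 181626) = 1/(1699546/9) = 9/1699546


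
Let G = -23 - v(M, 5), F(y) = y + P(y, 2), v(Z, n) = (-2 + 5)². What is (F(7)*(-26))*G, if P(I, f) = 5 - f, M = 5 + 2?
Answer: 8320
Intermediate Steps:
M = 7
v(Z, n) = 9 (v(Z, n) = 3² = 9)
F(y) = 3 + y (F(y) = y + (5 - 1*2) = y + (5 - 2) = y + 3 = 3 + y)
G = -32 (G = -23 - 1*9 = -23 - 9 = -32)
(F(7)*(-26))*G = ((3 + 7)*(-26))*(-32) = (10*(-26))*(-32) = -260*(-32) = 8320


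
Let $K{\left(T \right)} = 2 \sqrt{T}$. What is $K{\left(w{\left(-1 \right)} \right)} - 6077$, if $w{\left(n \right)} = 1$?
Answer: $-6075$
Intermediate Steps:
$K{\left(w{\left(-1 \right)} \right)} - 6077 = 2 \sqrt{1} - 6077 = 2 \cdot 1 - 6077 = 2 - 6077 = -6075$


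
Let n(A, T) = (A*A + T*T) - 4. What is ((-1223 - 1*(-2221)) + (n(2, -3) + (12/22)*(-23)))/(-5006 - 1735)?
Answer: -10939/74151 ≈ -0.14752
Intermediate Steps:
n(A, T) = -4 + A² + T² (n(A, T) = (A² + T²) - 4 = -4 + A² + T²)
((-1223 - 1*(-2221)) + (n(2, -3) + (12/22)*(-23)))/(-5006 - 1735) = ((-1223 - 1*(-2221)) + ((-4 + 2² + (-3)²) + (12/22)*(-23)))/(-5006 - 1735) = ((-1223 + 2221) + ((-4 + 4 + 9) + (12*(1/22))*(-23)))/(-6741) = (998 + (9 + (6/11)*(-23)))*(-1/6741) = (998 + (9 - 138/11))*(-1/6741) = (998 - 39/11)*(-1/6741) = (10939/11)*(-1/6741) = -10939/74151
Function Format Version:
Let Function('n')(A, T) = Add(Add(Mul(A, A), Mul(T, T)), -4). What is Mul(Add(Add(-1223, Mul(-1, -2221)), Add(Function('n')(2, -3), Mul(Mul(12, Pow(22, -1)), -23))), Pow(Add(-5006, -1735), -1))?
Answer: Rational(-10939, 74151) ≈ -0.14752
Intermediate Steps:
Function('n')(A, T) = Add(-4, Pow(A, 2), Pow(T, 2)) (Function('n')(A, T) = Add(Add(Pow(A, 2), Pow(T, 2)), -4) = Add(-4, Pow(A, 2), Pow(T, 2)))
Mul(Add(Add(-1223, Mul(-1, -2221)), Add(Function('n')(2, -3), Mul(Mul(12, Pow(22, -1)), -23))), Pow(Add(-5006, -1735), -1)) = Mul(Add(Add(-1223, Mul(-1, -2221)), Add(Add(-4, Pow(2, 2), Pow(-3, 2)), Mul(Mul(12, Pow(22, -1)), -23))), Pow(Add(-5006, -1735), -1)) = Mul(Add(Add(-1223, 2221), Add(Add(-4, 4, 9), Mul(Mul(12, Rational(1, 22)), -23))), Pow(-6741, -1)) = Mul(Add(998, Add(9, Mul(Rational(6, 11), -23))), Rational(-1, 6741)) = Mul(Add(998, Add(9, Rational(-138, 11))), Rational(-1, 6741)) = Mul(Add(998, Rational(-39, 11)), Rational(-1, 6741)) = Mul(Rational(10939, 11), Rational(-1, 6741)) = Rational(-10939, 74151)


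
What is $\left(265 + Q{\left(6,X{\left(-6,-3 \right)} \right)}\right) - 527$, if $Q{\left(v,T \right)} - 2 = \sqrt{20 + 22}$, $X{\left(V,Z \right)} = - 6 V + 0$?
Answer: $-260 + \sqrt{42} \approx -253.52$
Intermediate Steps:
$X{\left(V,Z \right)} = - 6 V$
$Q{\left(v,T \right)} = 2 + \sqrt{42}$ ($Q{\left(v,T \right)} = 2 + \sqrt{20 + 22} = 2 + \sqrt{42}$)
$\left(265 + Q{\left(6,X{\left(-6,-3 \right)} \right)}\right) - 527 = \left(265 + \left(2 + \sqrt{42}\right)\right) - 527 = \left(267 + \sqrt{42}\right) - 527 = -260 + \sqrt{42}$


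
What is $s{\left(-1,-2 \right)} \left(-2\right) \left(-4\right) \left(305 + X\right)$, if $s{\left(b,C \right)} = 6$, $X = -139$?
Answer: $7968$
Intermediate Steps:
$s{\left(-1,-2 \right)} \left(-2\right) \left(-4\right) \left(305 + X\right) = 6 \left(-2\right) \left(-4\right) \left(305 - 139\right) = \left(-12\right) \left(-4\right) 166 = 48 \cdot 166 = 7968$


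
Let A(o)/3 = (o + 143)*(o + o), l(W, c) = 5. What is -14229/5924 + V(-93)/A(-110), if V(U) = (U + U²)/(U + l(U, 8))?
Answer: -567108017/236545320 ≈ -2.3975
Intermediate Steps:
V(U) = (U + U²)/(5 + U) (V(U) = (U + U²)/(U + 5) = (U + U²)/(5 + U))
A(o) = 6*o*(143 + o) (A(o) = 3*((o + 143)*(o + o)) = 3*((143 + o)*(2*o)) = 3*(2*o*(143 + o)) = 6*o*(143 + o))
-14229/5924 + V(-93)/A(-110) = -14229/5924 + (-93*(1 - 93)/(5 - 93))/((6*(-110)*(143 - 110))) = -14229*1/5924 + (-93*(-92)/(-88))/((6*(-110)*33)) = -14229/5924 - 93*(-1/88)*(-92)/(-21780) = -14229/5924 - 2139/22*(-1/21780) = -14229/5924 + 713/159720 = -567108017/236545320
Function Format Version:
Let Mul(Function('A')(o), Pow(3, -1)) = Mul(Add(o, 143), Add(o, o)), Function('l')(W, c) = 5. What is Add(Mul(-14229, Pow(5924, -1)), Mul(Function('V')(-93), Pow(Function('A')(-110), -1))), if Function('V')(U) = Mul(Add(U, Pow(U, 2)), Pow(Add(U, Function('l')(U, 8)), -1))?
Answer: Rational(-567108017, 236545320) ≈ -2.3975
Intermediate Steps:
Function('V')(U) = Mul(Pow(Add(5, U), -1), Add(U, Pow(U, 2))) (Function('V')(U) = Mul(Add(U, Pow(U, 2)), Pow(Add(U, 5), -1)) = Mul(Add(U, Pow(U, 2)), Pow(Add(5, U), -1)) = Mul(Pow(Add(5, U), -1), Add(U, Pow(U, 2))))
Function('A')(o) = Mul(6, o, Add(143, o)) (Function('A')(o) = Mul(3, Mul(Add(o, 143), Add(o, o))) = Mul(3, Mul(Add(143, o), Mul(2, o))) = Mul(3, Mul(2, o, Add(143, o))) = Mul(6, o, Add(143, o)))
Add(Mul(-14229, Pow(5924, -1)), Mul(Function('V')(-93), Pow(Function('A')(-110), -1))) = Add(Mul(-14229, Pow(5924, -1)), Mul(Mul(-93, Pow(Add(5, -93), -1), Add(1, -93)), Pow(Mul(6, -110, Add(143, -110)), -1))) = Add(Mul(-14229, Rational(1, 5924)), Mul(Mul(-93, Pow(-88, -1), -92), Pow(Mul(6, -110, 33), -1))) = Add(Rational(-14229, 5924), Mul(Mul(-93, Rational(-1, 88), -92), Pow(-21780, -1))) = Add(Rational(-14229, 5924), Mul(Rational(-2139, 22), Rational(-1, 21780))) = Add(Rational(-14229, 5924), Rational(713, 159720)) = Rational(-567108017, 236545320)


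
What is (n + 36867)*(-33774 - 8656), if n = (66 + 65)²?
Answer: -2292408040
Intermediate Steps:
n = 17161 (n = 131² = 17161)
(n + 36867)*(-33774 - 8656) = (17161 + 36867)*(-33774 - 8656) = 54028*(-42430) = -2292408040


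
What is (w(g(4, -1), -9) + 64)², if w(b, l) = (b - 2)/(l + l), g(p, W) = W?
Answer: 148225/36 ≈ 4117.4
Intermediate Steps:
w(b, l) = (-2 + b)/(2*l) (w(b, l) = (-2 + b)/((2*l)) = (-2 + b)*(1/(2*l)) = (-2 + b)/(2*l))
(w(g(4, -1), -9) + 64)² = ((½)*(-2 - 1)/(-9) + 64)² = ((½)*(-⅑)*(-3) + 64)² = (⅙ + 64)² = (385/6)² = 148225/36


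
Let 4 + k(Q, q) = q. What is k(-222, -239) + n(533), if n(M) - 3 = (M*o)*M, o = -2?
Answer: -568418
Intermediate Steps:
k(Q, q) = -4 + q
n(M) = 3 - 2*M**2 (n(M) = 3 + (M*(-2))*M = 3 + (-2*M)*M = 3 - 2*M**2)
k(-222, -239) + n(533) = (-4 - 239) + (3 - 2*533**2) = -243 + (3 - 2*284089) = -243 + (3 - 568178) = -243 - 568175 = -568418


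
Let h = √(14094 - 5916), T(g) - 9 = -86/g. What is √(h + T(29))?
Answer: √(5075 + 841*√8178)/29 ≈ 9.8217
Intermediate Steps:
T(g) = 9 - 86/g
h = √8178 ≈ 90.432
√(h + T(29)) = √(√8178 + (9 - 86/29)) = √(√8178 + 175/29) = √(175/29 + √8178)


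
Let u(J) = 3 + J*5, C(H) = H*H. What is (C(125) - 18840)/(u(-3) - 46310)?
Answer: 3215/46322 ≈ 0.069405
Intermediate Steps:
C(H) = H**2
u(J) = 3 + 5*J
(C(125) - 18840)/(u(-3) - 46310) = (125**2 - 18840)/((3 + 5*(-3)) - 46310) = (15625 - 18840)/((3 - 15) - 46310) = -3215/(-12 - 46310) = -3215/(-46322) = -3215*(-1/46322) = 3215/46322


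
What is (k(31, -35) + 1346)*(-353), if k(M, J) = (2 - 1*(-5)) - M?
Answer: -466666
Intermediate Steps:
k(M, J) = 7 - M (k(M, J) = (2 + 5) - M = 7 - M)
(k(31, -35) + 1346)*(-353) = ((7 - 1*31) + 1346)*(-353) = ((7 - 31) + 1346)*(-353) = (-24 + 1346)*(-353) = 1322*(-353) = -466666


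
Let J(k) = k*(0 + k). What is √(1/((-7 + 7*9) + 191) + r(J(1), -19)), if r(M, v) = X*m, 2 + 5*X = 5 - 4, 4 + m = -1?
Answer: 2*√15314/247 ≈ 1.0020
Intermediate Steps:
m = -5 (m = -4 - 1 = -5)
X = -⅕ (X = -⅖ + (5 - 4)/5 = -⅖ + (⅕)*1 = -⅖ + ⅕ = -⅕ ≈ -0.20000)
J(k) = k² (J(k) = k*k = k²)
r(M, v) = 1 (r(M, v) = -⅕*(-5) = 1)
√(1/((-7 + 7*9) + 191) + r(J(1), -19)) = √(1/((-7 + 7*9) + 191) + 1) = √(1/((-7 + 63) + 191) + 1) = √(1/(56 + 191) + 1) = √(1/247 + 1) = √(248/247) = 2*√15314/247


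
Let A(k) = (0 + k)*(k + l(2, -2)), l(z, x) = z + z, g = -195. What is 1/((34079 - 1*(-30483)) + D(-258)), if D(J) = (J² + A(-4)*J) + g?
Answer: 1/130931 ≈ 7.6376e-6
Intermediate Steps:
l(z, x) = 2*z
A(k) = k*(4 + k) (A(k) = (0 + k)*(k + 2*2) = k*(k + 4) = k*(4 + k))
D(J) = -195 + J² (D(J) = (J² + (-4*(4 - 4))*J) - 195 = (J² + (-4*0)*J) - 195 = (J² + 0*J) - 195 = (J² + 0) - 195 = J² - 195 = -195 + J²)
1/((34079 - 1*(-30483)) + D(-258)) = 1/((34079 - 1*(-30483)) + (-195 + (-258)²)) = 1/((34079 + 30483) + (-195 + 66564)) = 1/(64562 + 66369) = 1/130931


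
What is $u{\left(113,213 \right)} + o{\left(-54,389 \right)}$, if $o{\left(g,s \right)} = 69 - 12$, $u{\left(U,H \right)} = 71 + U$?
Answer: $241$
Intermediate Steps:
$o{\left(g,s \right)} = 57$ ($o{\left(g,s \right)} = 69 - 12 = 57$)
$u{\left(113,213 \right)} + o{\left(-54,389 \right)} = \left(71 + 113\right) + 57 = 184 + 57 = 241$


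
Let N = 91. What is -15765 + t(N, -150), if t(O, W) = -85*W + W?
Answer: -3165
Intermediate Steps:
t(O, W) = -84*W
-15765 + t(N, -150) = -15765 - 84*(-150) = -15765 + 12600 = -3165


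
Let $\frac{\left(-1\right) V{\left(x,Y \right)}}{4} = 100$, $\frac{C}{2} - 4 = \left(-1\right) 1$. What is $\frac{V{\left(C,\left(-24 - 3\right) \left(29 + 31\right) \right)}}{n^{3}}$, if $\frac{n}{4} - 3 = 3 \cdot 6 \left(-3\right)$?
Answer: $\frac{25}{530604} \approx 4.7116 \cdot 10^{-5}$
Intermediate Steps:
$n = -204$ ($n = 12 + 4 \cdot 3 \cdot 6 \left(-3\right) = 12 + 4 \cdot 18 \left(-3\right) = 12 + 4 \left(-54\right) = 12 - 216 = -204$)
$C = 6$ ($C = 8 + 2 \left(\left(-1\right) 1\right) = 8 + 2 \left(-1\right) = 8 - 2 = 6$)
$V{\left(x,Y \right)} = -400$ ($V{\left(x,Y \right)} = \left(-4\right) 100 = -400$)
$\frac{V{\left(C,\left(-24 - 3\right) \left(29 + 31\right) \right)}}{n^{3}} = - \frac{400}{\left(-204\right)^{3}} = - \frac{400}{-8489664} = \left(-400\right) \left(- \frac{1}{8489664}\right) = \frac{25}{530604}$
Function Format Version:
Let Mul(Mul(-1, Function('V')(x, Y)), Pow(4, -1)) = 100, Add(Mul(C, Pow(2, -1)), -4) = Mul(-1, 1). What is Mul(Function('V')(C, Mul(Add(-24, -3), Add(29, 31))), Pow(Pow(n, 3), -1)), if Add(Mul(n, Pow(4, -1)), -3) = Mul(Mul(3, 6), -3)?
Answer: Rational(25, 530604) ≈ 4.7116e-5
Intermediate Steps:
n = -204 (n = Add(12, Mul(4, Mul(Mul(3, 6), -3))) = Add(12, Mul(4, Mul(18, -3))) = Add(12, Mul(4, -54)) = Add(12, -216) = -204)
C = 6 (C = Add(8, Mul(2, Mul(-1, 1))) = Add(8, Mul(2, -1)) = Add(8, -2) = 6)
Function('V')(x, Y) = -400 (Function('V')(x, Y) = Mul(-4, 100) = -400)
Mul(Function('V')(C, Mul(Add(-24, -3), Add(29, 31))), Pow(Pow(n, 3), -1)) = Mul(-400, Pow(Pow(-204, 3), -1)) = Mul(-400, Pow(-8489664, -1)) = Mul(-400, Rational(-1, 8489664)) = Rational(25, 530604)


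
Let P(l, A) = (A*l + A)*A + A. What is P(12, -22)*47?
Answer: 294690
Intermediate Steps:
P(l, A) = A + A*(A + A*l) (P(l, A) = (A + A*l)*A + A = A*(A + A*l) + A = A + A*(A + A*l))
P(12, -22)*47 = -22*(1 - 22 - 22*12)*47 = -22*(1 - 22 - 264)*47 = -22*(-285)*47 = 6270*47 = 294690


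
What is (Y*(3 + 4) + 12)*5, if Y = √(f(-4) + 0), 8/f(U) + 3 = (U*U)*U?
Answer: 60 + 70*I*√134/67 ≈ 60.0 + 12.094*I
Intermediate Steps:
f(U) = 8/(-3 + U³) (f(U) = 8/(-3 + (U*U)*U) = 8/(-3 + U²*U) = 8/(-3 + U³))
Y = 2*I*√134/67 (Y = √(8/(-3 + (-4)³) + 0) = √(8/(-3 - 64) + 0) = √(8/(-67) + 0) = √(8*(-1/67) + 0) = √(-8/67 + 0) = √(-8/67) = 2*I*√134/67 ≈ 0.34555*I)
(Y*(3 + 4) + 12)*5 = ((2*I*√134/67)*(3 + 4) + 12)*5 = ((2*I*√134/67)*7 + 12)*5 = (14*I*√134/67 + 12)*5 = (12 + 14*I*√134/67)*5 = 60 + 70*I*√134/67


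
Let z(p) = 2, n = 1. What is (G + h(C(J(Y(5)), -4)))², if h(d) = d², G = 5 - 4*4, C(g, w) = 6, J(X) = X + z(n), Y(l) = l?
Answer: 625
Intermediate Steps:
J(X) = 2 + X (J(X) = X + 2 = 2 + X)
G = -11 (G = 5 - 16 = -11)
(G + h(C(J(Y(5)), -4)))² = (-11 + 6²)² = (-11 + 36)² = 25² = 625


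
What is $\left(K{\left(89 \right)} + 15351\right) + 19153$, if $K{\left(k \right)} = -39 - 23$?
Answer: $34442$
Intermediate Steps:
$K{\left(k \right)} = -62$
$\left(K{\left(89 \right)} + 15351\right) + 19153 = \left(-62 + 15351\right) + 19153 = 15289 + 19153 = 34442$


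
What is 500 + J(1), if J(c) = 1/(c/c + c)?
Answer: 1001/2 ≈ 500.50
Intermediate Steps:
J(c) = 1/(1 + c)
500 + J(1) = 500 + 1/(1 + 1) = 500 + 1/2 = 500 + ½ = 1001/2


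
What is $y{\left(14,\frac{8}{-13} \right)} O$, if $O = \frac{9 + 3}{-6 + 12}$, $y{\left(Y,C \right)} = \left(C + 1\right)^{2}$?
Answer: $\frac{50}{169} \approx 0.29586$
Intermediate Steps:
$y{\left(Y,C \right)} = \left(1 + C\right)^{2}$
$O = 2$ ($O = \frac{12}{6} = 12 \cdot \frac{1}{6} = 2$)
$y{\left(14,\frac{8}{-13} \right)} O = \left(1 + \frac{8}{-13}\right)^{2} \cdot 2 = \left(1 + 8 \left(- \frac{1}{13}\right)\right)^{2} \cdot 2 = \left(1 - \frac{8}{13}\right)^{2} \cdot 2 = \left(\frac{5}{13}\right)^{2} \cdot 2 = \frac{25}{169} \cdot 2 = \frac{50}{169}$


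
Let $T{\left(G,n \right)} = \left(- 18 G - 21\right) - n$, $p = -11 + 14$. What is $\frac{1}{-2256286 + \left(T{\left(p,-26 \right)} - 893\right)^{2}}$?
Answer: $- \frac{1}{1368922} \approx -7.305 \cdot 10^{-7}$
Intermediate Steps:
$p = 3$
$T{\left(G,n \right)} = -21 - n - 18 G$ ($T{\left(G,n \right)} = \left(-21 - 18 G\right) - n = -21 - n - 18 G$)
$\frac{1}{-2256286 + \left(T{\left(p,-26 \right)} - 893\right)^{2}} = \frac{1}{-2256286 + \left(\left(-21 - -26 - 54\right) - 893\right)^{2}} = \frac{1}{-2256286 + \left(\left(-21 + 26 - 54\right) - 893\right)^{2}} = \frac{1}{-2256286 + \left(-49 - 893\right)^{2}} = \frac{1}{-2256286 + \left(-942\right)^{2}} = \frac{1}{-2256286 + 887364} = \frac{1}{-1368922} = - \frac{1}{1368922}$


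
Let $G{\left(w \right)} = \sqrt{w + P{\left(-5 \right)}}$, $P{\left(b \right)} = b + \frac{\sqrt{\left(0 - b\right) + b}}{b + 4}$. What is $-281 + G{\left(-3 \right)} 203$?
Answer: $-281 + 406 i \sqrt{2} \approx -281.0 + 574.17 i$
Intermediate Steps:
$P{\left(b \right)} = b$ ($P{\left(b \right)} = b + \frac{\sqrt{- b + b}}{4 + b} = b + \frac{\sqrt{0}}{4 + b} = b + \frac{1}{4 + b} 0 = b + 0 = b$)
$G{\left(w \right)} = \sqrt{-5 + w}$ ($G{\left(w \right)} = \sqrt{w - 5} = \sqrt{-5 + w}$)
$-281 + G{\left(-3 \right)} 203 = -281 + \sqrt{-5 - 3} \cdot 203 = -281 + \sqrt{-8} \cdot 203 = -281 + 2 i \sqrt{2} \cdot 203 = -281 + 406 i \sqrt{2}$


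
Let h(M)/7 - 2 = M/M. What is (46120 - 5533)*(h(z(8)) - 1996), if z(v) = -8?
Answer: -80159325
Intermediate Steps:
h(M) = 21 (h(M) = 14 + 7*(M/M) = 14 + 7*1 = 14 + 7 = 21)
(46120 - 5533)*(h(z(8)) - 1996) = (46120 - 5533)*(21 - 1996) = 40587*(-1975) = -80159325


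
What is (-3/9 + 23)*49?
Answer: 3332/3 ≈ 1110.7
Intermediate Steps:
(-3/9 + 23)*49 = (-3*⅑ + 23)*49 = (-⅓ + 23)*49 = (68/3)*49 = 3332/3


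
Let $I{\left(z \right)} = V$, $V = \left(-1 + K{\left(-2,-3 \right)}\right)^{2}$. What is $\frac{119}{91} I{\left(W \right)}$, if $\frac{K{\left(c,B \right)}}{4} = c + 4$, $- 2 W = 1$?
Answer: $\frac{833}{13} \approx 64.077$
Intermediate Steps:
$W = - \frac{1}{2}$ ($W = \left(- \frac{1}{2}\right) 1 = - \frac{1}{2} \approx -0.5$)
$K{\left(c,B \right)} = 16 + 4 c$ ($K{\left(c,B \right)} = 4 \left(c + 4\right) = 4 \left(4 + c\right) = 16 + 4 c$)
$V = 49$ ($V = \left(-1 + \left(16 + 4 \left(-2\right)\right)\right)^{2} = \left(-1 + \left(16 - 8\right)\right)^{2} = \left(-1 + 8\right)^{2} = 7^{2} = 49$)
$I{\left(z \right)} = 49$
$\frac{119}{91} I{\left(W \right)} = \frac{119}{91} \cdot 49 = 119 \cdot \frac{1}{91} \cdot 49 = \frac{17}{13} \cdot 49 = \frac{833}{13}$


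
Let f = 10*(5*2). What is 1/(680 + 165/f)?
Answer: 20/13633 ≈ 0.0014670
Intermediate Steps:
f = 100 (f = 10*10 = 100)
1/(680 + 165/f) = 1/(680 + 165/100) = 1/(680 + 165*(1/100)) = 1/(680 + 33/20) = 1/(13633/20) = 20/13633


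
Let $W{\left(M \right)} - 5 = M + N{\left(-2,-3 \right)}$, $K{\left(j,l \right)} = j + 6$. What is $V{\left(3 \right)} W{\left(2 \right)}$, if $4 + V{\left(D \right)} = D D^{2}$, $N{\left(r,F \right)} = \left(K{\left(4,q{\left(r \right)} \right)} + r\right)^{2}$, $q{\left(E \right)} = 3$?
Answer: $1633$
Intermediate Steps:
$K{\left(j,l \right)} = 6 + j$
$N{\left(r,F \right)} = \left(10 + r\right)^{2}$ ($N{\left(r,F \right)} = \left(\left(6 + 4\right) + r\right)^{2} = \left(10 + r\right)^{2}$)
$V{\left(D \right)} = -4 + D^{3}$ ($V{\left(D \right)} = -4 + D D^{2} = -4 + D^{3}$)
$W{\left(M \right)} = 69 + M$ ($W{\left(M \right)} = 5 + \left(M + \left(10 - 2\right)^{2}\right) = 5 + \left(M + 8^{2}\right) = 5 + \left(M + 64\right) = 5 + \left(64 + M\right) = 69 + M$)
$V{\left(3 \right)} W{\left(2 \right)} = \left(-4 + 3^{3}\right) \left(69 + 2\right) = \left(-4 + 27\right) 71 = 23 \cdot 71 = 1633$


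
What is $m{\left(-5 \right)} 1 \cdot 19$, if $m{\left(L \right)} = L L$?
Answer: $475$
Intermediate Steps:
$m{\left(L \right)} = L^{2}$
$m{\left(-5 \right)} 1 \cdot 19 = \left(-5\right)^{2} \cdot 1 \cdot 19 = 25 \cdot 1 \cdot 19 = 25 \cdot 19 = 475$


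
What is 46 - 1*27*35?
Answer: -899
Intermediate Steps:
46 - 1*27*35 = 46 - 27*35 = 46 - 945 = -899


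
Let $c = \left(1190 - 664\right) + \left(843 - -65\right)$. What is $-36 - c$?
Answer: $-1470$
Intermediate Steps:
$c = 1434$ ($c = 526 + \left(843 + 65\right) = 526 + 908 = 1434$)
$-36 - c = -36 - 1434 = -1470$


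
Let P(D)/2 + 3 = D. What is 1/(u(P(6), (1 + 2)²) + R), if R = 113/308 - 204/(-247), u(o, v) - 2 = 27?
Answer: 76076/2296947 ≈ 0.033121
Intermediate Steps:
P(D) = -6 + 2*D
u(o, v) = 29 (u(o, v) = 2 + 27 = 29)
R = 90743/76076 (R = 113*(1/308) - 204*(-1/247) = 113/308 + 204/247 = 90743/76076 ≈ 1.1928)
1/(u(P(6), (1 + 2)²) + R) = 1/(29 + 90743/76076) = 1/(2296947/76076) = 76076/2296947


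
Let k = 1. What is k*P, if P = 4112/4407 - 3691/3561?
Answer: -541135/5231109 ≈ -0.10345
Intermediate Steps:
P = -541135/5231109 (P = 4112*(1/4407) - 3691*1/3561 = 4112/4407 - 3691/3561 = -541135/5231109 ≈ -0.10345)
k*P = 1*(-541135/5231109) = -541135/5231109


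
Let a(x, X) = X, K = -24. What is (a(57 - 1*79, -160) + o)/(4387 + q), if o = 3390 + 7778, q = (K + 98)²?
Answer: 11008/9863 ≈ 1.1161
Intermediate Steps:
q = 5476 (q = (-24 + 98)² = 74² = 5476)
o = 11168
(a(57 - 1*79, -160) + o)/(4387 + q) = (-160 + 11168)/(4387 + 5476) = 11008/9863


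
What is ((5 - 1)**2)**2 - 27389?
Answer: -27133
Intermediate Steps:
((5 - 1)**2)**2 - 27389 = (4**2)**2 - 27389 = 16**2 - 27389 = 256 - 27389 = -27133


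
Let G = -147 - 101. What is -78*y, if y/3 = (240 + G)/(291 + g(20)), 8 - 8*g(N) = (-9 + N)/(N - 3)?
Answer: 254592/39701 ≈ 6.4127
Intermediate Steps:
g(N) = 1 - (-9 + N)/(8*(-3 + N)) (g(N) = 1 - (-9 + N)/(8*(N - 3)) = 1 - (-9 + N)/(8*(-3 + N)))
G = -248
y = -3264/39701 (y = 3*((240 - 248)/(291 + (-15 + 7*20)/(8*(-3 + 20)))) = 3*(-8/(291 + (⅛)*(-15 + 140)/17)) = 3*(-8/(291 + (⅛)*(1/17)*125)) = 3*(-8/(291 + 125/136)) = 3*(-8/39701/136) = 3*(-8*136/39701) = 3*(-1088/39701) = -3264/39701 ≈ -0.082215)
-78*y = -78*(-3264/39701) = 254592/39701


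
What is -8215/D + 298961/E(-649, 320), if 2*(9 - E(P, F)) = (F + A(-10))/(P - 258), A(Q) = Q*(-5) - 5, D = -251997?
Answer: 136661954178803/4206081927 ≈ 32492.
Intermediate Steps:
A(Q) = -5 - 5*Q (A(Q) = -5*Q - 5 = -5 - 5*Q)
E(P, F) = 9 - (45 + F)/(2*(-258 + P)) (E(P, F) = 9 - (F + (-5 - 5*(-10)))/(2*(P - 258)) = 9 - (F + (-5 + 50))/(2*(-258 + P)) = 9 - (F + 45)/(2*(-258 + P)) = 9 - (45 + F)/(2*(-258 + P)))
-8215/D + 298961/E(-649, 320) = -8215/(-251997) + 298961/(((-4689 - 1*320 + 18*(-649))/(2*(-258 - 649)))) = -8215*(-1/251997) + 298961/(((½)*(-4689 - 320 - 11682)/(-907))) = 8215/251997 + 298961/(((½)*(-1/907)*(-16691))) = 8215/251997 + 298961/(16691/1814) = 8215/251997 + 298961*(1814/16691) = 8215/251997 + 542315254/16691 = 136661954178803/4206081927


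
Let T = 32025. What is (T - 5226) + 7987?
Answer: 34786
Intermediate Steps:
(T - 5226) + 7987 = (32025 - 5226) + 7987 = 26799 + 7987 = 34786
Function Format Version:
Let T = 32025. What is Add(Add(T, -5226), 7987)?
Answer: 34786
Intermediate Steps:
Add(Add(T, -5226), 7987) = Add(Add(32025, -5226), 7987) = Add(26799, 7987) = 34786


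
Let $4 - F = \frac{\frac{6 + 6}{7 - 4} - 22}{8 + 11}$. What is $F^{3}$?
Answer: $\frac{830584}{6859} \approx 121.09$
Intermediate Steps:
$F = \frac{94}{19}$ ($F = 4 - \frac{\frac{6 + 6}{7 - 4} - 22}{8 + 11} = 4 - \frac{\frac{12}{3} - 22}{19} = 4 - \left(12 \cdot \frac{1}{3} - 22\right) \frac{1}{19} = 4 - \left(4 - 22\right) \frac{1}{19} = 4 - \left(-18\right) \frac{1}{19} = 4 - - \frac{18}{19} = 4 + \frac{18}{19} = \frac{94}{19} \approx 4.9474$)
$F^{3} = \left(\frac{94}{19}\right)^{3} = \frac{830584}{6859}$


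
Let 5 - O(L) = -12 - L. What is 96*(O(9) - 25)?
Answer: 96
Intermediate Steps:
O(L) = 17 + L (O(L) = 5 - (-12 - L) = 5 + (12 + L) = 17 + L)
96*(O(9) - 25) = 96*((17 + 9) - 25) = 96*(26 - 25) = 96*1 = 96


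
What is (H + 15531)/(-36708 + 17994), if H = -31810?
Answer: 16279/18714 ≈ 0.86988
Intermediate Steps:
(H + 15531)/(-36708 + 17994) = (-31810 + 15531)/(-36708 + 17994) = -16279/(-18714) = -16279*(-1/18714) = 16279/18714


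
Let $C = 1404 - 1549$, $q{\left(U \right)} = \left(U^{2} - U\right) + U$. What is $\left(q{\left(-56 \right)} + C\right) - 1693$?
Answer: $1298$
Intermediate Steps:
$q{\left(U \right)} = U^{2}$
$C = -145$ ($C = 1404 - 1549 = -145$)
$\left(q{\left(-56 \right)} + C\right) - 1693 = \left(\left(-56\right)^{2} - 145\right) - 1693 = \left(3136 - 145\right) - 1693 = 2991 - 1693 = 1298$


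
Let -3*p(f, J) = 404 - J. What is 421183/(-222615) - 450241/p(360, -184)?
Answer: 100147848347/43632540 ≈ 2295.3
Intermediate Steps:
p(f, J) = -404/3 + J/3 (p(f, J) = -(404 - J)/3 = -404/3 + J/3)
421183/(-222615) - 450241/p(360, -184) = 421183/(-222615) - 450241/(-404/3 + (1/3)*(-184)) = 421183*(-1/222615) - 450241/(-404/3 - 184/3) = -421183/222615 - 450241/(-196) = -421183/222615 - 450241*(-1/196) = -421183/222615 + 450241/196 = 100147848347/43632540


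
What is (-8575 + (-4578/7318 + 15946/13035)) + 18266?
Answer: 462241384214/47695065 ≈ 9691.6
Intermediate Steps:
(-8575 + (-4578/7318 + 15946/13035)) + 18266 = (-8575 + (-4578*1/7318 + 15946*(1/13035))) + 18266 = (-8575 + (-2289/3659 + 15946/13035)) + 18266 = (-8575 + 28509299/47695065) + 18266 = -408956673076/47695065 + 18266 = 462241384214/47695065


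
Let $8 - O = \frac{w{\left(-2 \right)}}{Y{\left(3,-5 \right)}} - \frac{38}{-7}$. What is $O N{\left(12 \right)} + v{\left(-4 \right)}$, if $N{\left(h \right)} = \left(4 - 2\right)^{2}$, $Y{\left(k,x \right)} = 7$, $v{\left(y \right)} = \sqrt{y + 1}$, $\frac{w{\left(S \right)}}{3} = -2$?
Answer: $\frac{96}{7} + i \sqrt{3} \approx 13.714 + 1.732 i$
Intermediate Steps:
$w{\left(S \right)} = -6$ ($w{\left(S \right)} = 3 \left(-2\right) = -6$)
$v{\left(y \right)} = \sqrt{1 + y}$
$O = \frac{24}{7}$ ($O = 8 - \left(- \frac{6}{7} - \frac{38}{-7}\right) = 8 - \left(\left(-6\right) \frac{1}{7} - - \frac{38}{7}\right) = 8 - \left(- \frac{6}{7} + \frac{38}{7}\right) = 8 - \frac{32}{7} = \frac{24}{7} \approx 3.4286$)
$N{\left(h \right)} = 4$ ($N{\left(h \right)} = 2^{2} = 4$)
$O N{\left(12 \right)} + v{\left(-4 \right)} = \frac{24}{7} \cdot 4 + \sqrt{1 - 4} = \frac{96}{7} + \sqrt{-3} = \frac{96}{7} + i \sqrt{3}$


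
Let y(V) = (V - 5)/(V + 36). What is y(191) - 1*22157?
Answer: -5029453/227 ≈ -22156.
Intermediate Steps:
y(V) = (-5 + V)/(36 + V)
y(191) - 1*22157 = (-5 + 191)/(36 + 191) - 1*22157 = 186/227 - 22157 = -5029453/227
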